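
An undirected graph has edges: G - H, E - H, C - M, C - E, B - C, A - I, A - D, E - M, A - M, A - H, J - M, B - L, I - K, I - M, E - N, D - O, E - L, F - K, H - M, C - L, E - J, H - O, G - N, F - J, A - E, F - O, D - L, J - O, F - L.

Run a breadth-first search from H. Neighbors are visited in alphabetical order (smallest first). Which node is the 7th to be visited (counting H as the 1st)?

D

Visit H; enqueue A, E, G, M, O → queue [A, E, G, M, O]
Visit A; enqueue D, I → queue [E, G, M, O, D, I]
Visit E; enqueue C, J, L, N → queue [G, M, O, D, I, C, J, L, N]
Visit G → queue [M, O, D, I, C, J, L, N]
Visit M → queue [O, D, I, C, J, L, N]
Visit O; enqueue F → queue [D, I, C, J, L, N, F]
Visit D → queue [I, C, J, L, N, F]
Visit I; enqueue K → queue [C, J, L, N, F, K]
Visit C; enqueue B → queue [J, L, N, F, K, B]
Visit J → queue [L, N, F, K, B]
Visit L → queue [N, F, K, B]
Visit N → queue [F, K, B]
Visit F → queue [K, B]
Visit K → queue [B]
Visit B → queue []

Visit order: H, A, E, G, M, O, D, I, C, J, L, N, F, K, B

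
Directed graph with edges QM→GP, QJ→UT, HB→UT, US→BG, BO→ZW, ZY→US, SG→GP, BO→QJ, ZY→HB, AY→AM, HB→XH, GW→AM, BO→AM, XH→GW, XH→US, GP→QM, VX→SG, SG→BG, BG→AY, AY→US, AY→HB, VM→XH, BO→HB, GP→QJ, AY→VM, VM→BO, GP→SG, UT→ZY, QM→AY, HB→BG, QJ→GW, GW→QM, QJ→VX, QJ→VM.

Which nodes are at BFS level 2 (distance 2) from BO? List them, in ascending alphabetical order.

Level 0: BO
Level 1: AM, HB, QJ, ZW
Level 2: BG, GW, UT, VM, VX, XH
Level 3: AY, QM, SG, US, ZY
Level 4: GP

BG, GW, UT, VM, VX, XH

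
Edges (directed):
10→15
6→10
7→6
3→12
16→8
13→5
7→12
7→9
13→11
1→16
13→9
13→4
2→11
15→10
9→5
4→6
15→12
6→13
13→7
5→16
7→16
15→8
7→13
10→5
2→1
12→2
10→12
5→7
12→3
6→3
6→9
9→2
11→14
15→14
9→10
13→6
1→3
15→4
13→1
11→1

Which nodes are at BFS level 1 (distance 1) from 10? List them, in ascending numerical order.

Level 0: 10
Level 1: 5, 12, 15
Level 2: 2, 3, 4, 7, 8, 14, 16
Level 3: 1, 6, 9, 11, 13

5, 12, 15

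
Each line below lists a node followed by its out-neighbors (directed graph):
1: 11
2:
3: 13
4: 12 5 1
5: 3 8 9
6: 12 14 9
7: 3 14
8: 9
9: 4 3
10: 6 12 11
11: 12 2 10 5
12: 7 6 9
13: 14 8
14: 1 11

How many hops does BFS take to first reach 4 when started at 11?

Level 0: 11
Level 1: 2, 5, 10, 12
Level 2: 3, 6, 7, 8, 9
Level 3: 4, 13, 14
Level 4: 1
4 first appears at level 3.

3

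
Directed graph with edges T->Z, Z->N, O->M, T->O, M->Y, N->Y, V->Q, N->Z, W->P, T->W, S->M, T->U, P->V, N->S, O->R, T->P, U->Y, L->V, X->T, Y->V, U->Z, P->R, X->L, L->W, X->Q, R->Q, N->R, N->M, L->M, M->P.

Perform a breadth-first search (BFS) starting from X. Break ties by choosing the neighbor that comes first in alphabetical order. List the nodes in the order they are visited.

Visit X; enqueue L, Q, T → queue [L, Q, T]
Visit L; enqueue M, V, W → queue [Q, T, M, V, W]
Visit Q → queue [T, M, V, W]
Visit T; enqueue O, P, U, Z → queue [M, V, W, O, P, U, Z]
Visit M; enqueue Y → queue [V, W, O, P, U, Z, Y]
Visit V → queue [W, O, P, U, Z, Y]
Visit W → queue [O, P, U, Z, Y]
Visit O; enqueue R → queue [P, U, Z, Y, R]
Visit P → queue [U, Z, Y, R]
Visit U → queue [Z, Y, R]
Visit Z; enqueue N → queue [Y, R, N]
Visit Y → queue [R, N]
Visit R → queue [N]
Visit N; enqueue S → queue [S]
Visit S → queue []

X, L, Q, T, M, V, W, O, P, U, Z, Y, R, N, S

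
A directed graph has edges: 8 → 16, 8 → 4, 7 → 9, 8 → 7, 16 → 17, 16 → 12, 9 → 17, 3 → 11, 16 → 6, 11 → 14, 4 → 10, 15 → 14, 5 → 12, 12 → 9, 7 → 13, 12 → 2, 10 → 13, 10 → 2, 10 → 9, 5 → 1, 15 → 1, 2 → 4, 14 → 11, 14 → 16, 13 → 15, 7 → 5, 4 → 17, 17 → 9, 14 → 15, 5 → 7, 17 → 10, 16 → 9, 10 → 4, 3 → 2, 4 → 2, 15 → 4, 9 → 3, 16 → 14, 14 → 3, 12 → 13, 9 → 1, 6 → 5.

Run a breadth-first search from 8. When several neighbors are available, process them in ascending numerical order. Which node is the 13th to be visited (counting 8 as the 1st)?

14

Visit 8; enqueue 4, 7, 16 → queue [4, 7, 16]
Visit 4; enqueue 2, 10, 17 → queue [7, 16, 2, 10, 17]
Visit 7; enqueue 5, 9, 13 → queue [16, 2, 10, 17, 5, 9, 13]
Visit 16; enqueue 6, 12, 14 → queue [2, 10, 17, 5, 9, 13, 6, 12, 14]
Visit 2 → queue [10, 17, 5, 9, 13, 6, 12, 14]
Visit 10 → queue [17, 5, 9, 13, 6, 12, 14]
Visit 17 → queue [5, 9, 13, 6, 12, 14]
Visit 5; enqueue 1 → queue [9, 13, 6, 12, 14, 1]
Visit 9; enqueue 3 → queue [13, 6, 12, 14, 1, 3]
Visit 13; enqueue 15 → queue [6, 12, 14, 1, 3, 15]
Visit 6 → queue [12, 14, 1, 3, 15]
Visit 12 → queue [14, 1, 3, 15]
Visit 14; enqueue 11 → queue [1, 3, 15, 11]
Visit 1 → queue [3, 15, 11]
Visit 3 → queue [15, 11]
Visit 15 → queue [11]
Visit 11 → queue []

Visit order: 8, 4, 7, 16, 2, 10, 17, 5, 9, 13, 6, 12, 14, 1, 3, 15, 11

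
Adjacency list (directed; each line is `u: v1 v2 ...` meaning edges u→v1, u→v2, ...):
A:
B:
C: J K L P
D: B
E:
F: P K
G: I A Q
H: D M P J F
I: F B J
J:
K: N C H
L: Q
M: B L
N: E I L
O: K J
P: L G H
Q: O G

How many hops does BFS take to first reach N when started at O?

2

Level 0: O
Level 1: J, K
Level 2: C, H, N
Level 3: D, E, F, I, L, M, P
Level 4: B, G, Q
Level 5: A
N first appears at level 2.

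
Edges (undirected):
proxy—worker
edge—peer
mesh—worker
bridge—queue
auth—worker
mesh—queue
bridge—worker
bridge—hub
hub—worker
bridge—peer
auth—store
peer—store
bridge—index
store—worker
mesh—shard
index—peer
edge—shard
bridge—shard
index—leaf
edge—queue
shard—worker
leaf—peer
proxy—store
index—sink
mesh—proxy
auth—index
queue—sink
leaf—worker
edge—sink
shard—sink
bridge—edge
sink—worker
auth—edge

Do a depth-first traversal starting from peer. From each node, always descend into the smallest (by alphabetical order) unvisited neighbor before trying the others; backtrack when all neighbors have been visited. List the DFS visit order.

Visit peer
peer → bridge
bridge → edge
edge → auth
auth → index
index → leaf
leaf → worker
worker → hub
worker → mesh
mesh → proxy
proxy → store
mesh → queue
queue → sink
sink → shard

peer → bridge → edge → auth → index → leaf → worker → hub → mesh → proxy → store → queue → sink → shard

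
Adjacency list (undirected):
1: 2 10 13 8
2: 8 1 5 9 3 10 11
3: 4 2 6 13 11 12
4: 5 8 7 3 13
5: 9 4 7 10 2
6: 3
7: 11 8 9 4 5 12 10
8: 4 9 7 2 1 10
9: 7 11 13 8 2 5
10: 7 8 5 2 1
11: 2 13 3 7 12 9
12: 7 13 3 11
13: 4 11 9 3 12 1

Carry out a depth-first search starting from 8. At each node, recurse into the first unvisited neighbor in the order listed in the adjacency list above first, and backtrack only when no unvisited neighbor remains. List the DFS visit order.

Visit 8
8 → 4
4 → 5
5 → 9
9 → 7
7 → 11
11 → 2
2 → 1
1 → 10
1 → 13
13 → 3
3 → 6
3 → 12

8 → 4 → 5 → 9 → 7 → 11 → 2 → 1 → 10 → 13 → 3 → 6 → 12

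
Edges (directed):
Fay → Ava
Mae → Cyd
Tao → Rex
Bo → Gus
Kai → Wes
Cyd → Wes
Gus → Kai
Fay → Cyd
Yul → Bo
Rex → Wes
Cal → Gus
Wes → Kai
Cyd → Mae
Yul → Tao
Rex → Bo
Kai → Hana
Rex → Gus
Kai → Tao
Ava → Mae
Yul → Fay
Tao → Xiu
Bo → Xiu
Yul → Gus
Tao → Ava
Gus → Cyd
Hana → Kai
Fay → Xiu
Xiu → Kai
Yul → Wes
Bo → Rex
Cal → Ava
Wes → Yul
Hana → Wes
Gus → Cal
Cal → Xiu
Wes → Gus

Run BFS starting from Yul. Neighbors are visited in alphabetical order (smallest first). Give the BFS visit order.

Visit Yul; enqueue Bo, Fay, Gus, Tao, Wes → queue [Bo, Fay, Gus, Tao, Wes]
Visit Bo; enqueue Rex, Xiu → queue [Fay, Gus, Tao, Wes, Rex, Xiu]
Visit Fay; enqueue Ava, Cyd → queue [Gus, Tao, Wes, Rex, Xiu, Ava, Cyd]
Visit Gus; enqueue Cal, Kai → queue [Tao, Wes, Rex, Xiu, Ava, Cyd, Cal, Kai]
Visit Tao → queue [Wes, Rex, Xiu, Ava, Cyd, Cal, Kai]
Visit Wes → queue [Rex, Xiu, Ava, Cyd, Cal, Kai]
Visit Rex → queue [Xiu, Ava, Cyd, Cal, Kai]
Visit Xiu → queue [Ava, Cyd, Cal, Kai]
Visit Ava; enqueue Mae → queue [Cyd, Cal, Kai, Mae]
Visit Cyd → queue [Cal, Kai, Mae]
Visit Cal → queue [Kai, Mae]
Visit Kai; enqueue Hana → queue [Mae, Hana]
Visit Mae → queue [Hana]
Visit Hana → queue []

Yul -> Bo -> Fay -> Gus -> Tao -> Wes -> Rex -> Xiu -> Ava -> Cyd -> Cal -> Kai -> Mae -> Hana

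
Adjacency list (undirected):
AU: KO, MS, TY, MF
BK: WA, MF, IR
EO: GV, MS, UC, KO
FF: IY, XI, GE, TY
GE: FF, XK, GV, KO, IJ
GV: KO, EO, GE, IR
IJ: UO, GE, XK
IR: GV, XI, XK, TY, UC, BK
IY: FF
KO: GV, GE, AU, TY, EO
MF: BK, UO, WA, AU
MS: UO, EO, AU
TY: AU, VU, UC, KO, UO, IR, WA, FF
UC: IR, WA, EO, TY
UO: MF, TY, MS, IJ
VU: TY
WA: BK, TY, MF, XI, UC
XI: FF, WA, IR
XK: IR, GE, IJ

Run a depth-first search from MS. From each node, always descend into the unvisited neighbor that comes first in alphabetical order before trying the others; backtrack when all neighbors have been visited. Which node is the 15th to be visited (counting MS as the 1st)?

Visit MS
MS → AU
AU → KO
KO → EO
EO → GV
GV → GE
GE → FF
FF → IY
FF → TY
TY → IR
IR → BK
BK → MF
MF → UO
UO → IJ
IJ → XK
MF → WA
WA → UC
WA → XI
TY → VU

Visit order: MS, AU, KO, EO, GV, GE, FF, IY, TY, IR, BK, MF, UO, IJ, XK, WA, UC, XI, VU

XK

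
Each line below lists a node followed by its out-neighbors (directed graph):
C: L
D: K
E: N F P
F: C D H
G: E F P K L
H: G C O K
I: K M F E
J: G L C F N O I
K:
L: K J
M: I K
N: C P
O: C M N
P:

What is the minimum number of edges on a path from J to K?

Level 0: J
Level 1: C, F, G, I, L, N, O
Level 2: D, E, H, K, M, P
K first appears at level 2.

2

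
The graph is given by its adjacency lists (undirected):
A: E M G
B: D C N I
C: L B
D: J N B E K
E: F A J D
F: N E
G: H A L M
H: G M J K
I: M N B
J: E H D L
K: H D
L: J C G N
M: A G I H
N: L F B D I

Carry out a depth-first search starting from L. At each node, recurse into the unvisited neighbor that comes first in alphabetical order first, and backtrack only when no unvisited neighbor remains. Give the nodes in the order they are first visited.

L, C, B, D, E, A, G, H, J, K, M, I, N, F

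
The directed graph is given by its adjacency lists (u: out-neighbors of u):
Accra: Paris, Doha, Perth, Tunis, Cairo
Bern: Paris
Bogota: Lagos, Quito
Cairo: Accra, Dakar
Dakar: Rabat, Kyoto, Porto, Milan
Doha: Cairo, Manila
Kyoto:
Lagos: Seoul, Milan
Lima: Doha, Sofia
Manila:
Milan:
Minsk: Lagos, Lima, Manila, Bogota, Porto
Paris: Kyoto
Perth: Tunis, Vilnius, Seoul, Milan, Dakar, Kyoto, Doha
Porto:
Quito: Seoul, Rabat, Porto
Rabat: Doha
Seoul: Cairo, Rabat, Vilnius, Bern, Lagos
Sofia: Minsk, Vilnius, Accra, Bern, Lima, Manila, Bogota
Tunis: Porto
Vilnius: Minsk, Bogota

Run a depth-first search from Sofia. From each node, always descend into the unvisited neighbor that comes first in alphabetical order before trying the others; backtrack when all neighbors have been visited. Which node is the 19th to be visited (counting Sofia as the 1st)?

Visit Sofia
Sofia → Accra
Accra → Cairo
Cairo → Dakar
Dakar → Kyoto
Dakar → Milan
Dakar → Porto
Dakar → Rabat
Rabat → Doha
Doha → Manila
Accra → Paris
Accra → Perth
Perth → Seoul
Seoul → Bern
Seoul → Lagos
Seoul → Vilnius
Vilnius → Bogota
Bogota → Quito
Vilnius → Minsk
Minsk → Lima
Perth → Tunis

Visit order: Sofia, Accra, Cairo, Dakar, Kyoto, Milan, Porto, Rabat, Doha, Manila, Paris, Perth, Seoul, Bern, Lagos, Vilnius, Bogota, Quito, Minsk, Lima, Tunis

Minsk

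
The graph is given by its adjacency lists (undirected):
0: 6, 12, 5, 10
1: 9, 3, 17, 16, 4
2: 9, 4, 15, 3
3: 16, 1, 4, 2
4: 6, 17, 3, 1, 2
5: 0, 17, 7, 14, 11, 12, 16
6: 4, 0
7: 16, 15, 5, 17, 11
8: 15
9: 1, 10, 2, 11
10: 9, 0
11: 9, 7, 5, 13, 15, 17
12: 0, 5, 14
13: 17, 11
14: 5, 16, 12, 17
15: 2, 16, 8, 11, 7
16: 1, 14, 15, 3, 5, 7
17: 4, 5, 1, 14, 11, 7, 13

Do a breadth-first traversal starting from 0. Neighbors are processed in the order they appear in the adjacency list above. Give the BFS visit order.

Visit 0; enqueue 6, 12, 5, 10 → queue [6, 12, 5, 10]
Visit 6; enqueue 4 → queue [12, 5, 10, 4]
Visit 12; enqueue 14 → queue [5, 10, 4, 14]
Visit 5; enqueue 17, 7, 11, 16 → queue [10, 4, 14, 17, 7, 11, 16]
Visit 10; enqueue 9 → queue [4, 14, 17, 7, 11, 16, 9]
Visit 4; enqueue 3, 1, 2 → queue [14, 17, 7, 11, 16, 9, 3, 1, 2]
Visit 14 → queue [17, 7, 11, 16, 9, 3, 1, 2]
Visit 17; enqueue 13 → queue [7, 11, 16, 9, 3, 1, 2, 13]
Visit 7; enqueue 15 → queue [11, 16, 9, 3, 1, 2, 13, 15]
Visit 11 → queue [16, 9, 3, 1, 2, 13, 15]
Visit 16 → queue [9, 3, 1, 2, 13, 15]
Visit 9 → queue [3, 1, 2, 13, 15]
Visit 3 → queue [1, 2, 13, 15]
Visit 1 → queue [2, 13, 15]
Visit 2 → queue [13, 15]
Visit 13 → queue [15]
Visit 15; enqueue 8 → queue [8]
Visit 8 → queue []

0 → 6 → 12 → 5 → 10 → 4 → 14 → 17 → 7 → 11 → 16 → 9 → 3 → 1 → 2 → 13 → 15 → 8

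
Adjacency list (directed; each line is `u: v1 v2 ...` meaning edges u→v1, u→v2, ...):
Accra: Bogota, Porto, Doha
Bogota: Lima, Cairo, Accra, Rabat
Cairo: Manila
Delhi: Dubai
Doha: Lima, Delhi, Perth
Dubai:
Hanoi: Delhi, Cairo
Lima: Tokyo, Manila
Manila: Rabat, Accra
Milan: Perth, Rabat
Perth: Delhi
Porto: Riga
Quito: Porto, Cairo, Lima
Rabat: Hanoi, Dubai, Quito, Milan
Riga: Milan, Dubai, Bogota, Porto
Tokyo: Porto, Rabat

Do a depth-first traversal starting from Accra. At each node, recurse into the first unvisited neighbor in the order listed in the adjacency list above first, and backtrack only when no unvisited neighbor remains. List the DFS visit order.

Visit Accra
Accra → Bogota
Bogota → Lima
Lima → Tokyo
Tokyo → Porto
Porto → Riga
Riga → Milan
Milan → Perth
Perth → Delhi
Delhi → Dubai
Milan → Rabat
Rabat → Hanoi
Hanoi → Cairo
Cairo → Manila
Rabat → Quito
Accra → Doha

Accra, Bogota, Lima, Tokyo, Porto, Riga, Milan, Perth, Delhi, Dubai, Rabat, Hanoi, Cairo, Manila, Quito, Doha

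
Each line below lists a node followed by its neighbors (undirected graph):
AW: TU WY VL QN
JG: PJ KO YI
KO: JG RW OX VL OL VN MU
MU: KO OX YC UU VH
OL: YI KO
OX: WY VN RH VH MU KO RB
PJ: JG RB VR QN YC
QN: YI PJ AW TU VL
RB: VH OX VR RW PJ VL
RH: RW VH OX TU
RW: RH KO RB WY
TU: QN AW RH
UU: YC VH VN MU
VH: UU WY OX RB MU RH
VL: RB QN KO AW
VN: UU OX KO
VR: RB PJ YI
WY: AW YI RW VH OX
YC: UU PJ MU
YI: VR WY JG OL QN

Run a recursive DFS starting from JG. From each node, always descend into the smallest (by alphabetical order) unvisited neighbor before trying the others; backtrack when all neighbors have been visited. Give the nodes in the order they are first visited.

JG -> KO -> MU -> OX -> RB -> PJ -> QN -> AW -> TU -> RH -> RW -> WY -> VH -> UU -> VN -> YC -> YI -> OL -> VR -> VL

Visit JG
JG → KO
KO → MU
MU → OX
OX → RB
RB → PJ
PJ → QN
QN → AW
AW → TU
TU → RH
RH → RW
RW → WY
WY → VH
VH → UU
UU → VN
UU → YC
WY → YI
YI → OL
YI → VR
AW → VL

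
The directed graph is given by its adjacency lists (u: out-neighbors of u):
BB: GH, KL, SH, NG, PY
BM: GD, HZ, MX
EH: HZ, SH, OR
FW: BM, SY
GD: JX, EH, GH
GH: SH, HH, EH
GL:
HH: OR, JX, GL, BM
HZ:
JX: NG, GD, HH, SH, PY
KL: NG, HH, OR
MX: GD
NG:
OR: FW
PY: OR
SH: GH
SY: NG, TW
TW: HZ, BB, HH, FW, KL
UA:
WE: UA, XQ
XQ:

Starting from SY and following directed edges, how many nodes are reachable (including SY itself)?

18

BFS from SY visits: SY, NG, TW, BB, FW, HH, HZ, KL, GH, PY, SH, BM, GL, JX, OR, EH, GD, MX
Reachable nodes: 18 of 21 total.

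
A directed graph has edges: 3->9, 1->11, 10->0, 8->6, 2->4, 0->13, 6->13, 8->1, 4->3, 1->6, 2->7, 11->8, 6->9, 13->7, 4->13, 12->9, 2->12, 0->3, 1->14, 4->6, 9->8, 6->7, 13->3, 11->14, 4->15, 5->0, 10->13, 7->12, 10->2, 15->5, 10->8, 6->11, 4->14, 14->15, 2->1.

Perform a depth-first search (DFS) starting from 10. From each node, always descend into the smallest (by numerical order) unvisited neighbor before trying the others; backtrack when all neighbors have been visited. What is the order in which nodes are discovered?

Visit 10
10 → 0
0 → 3
3 → 9
9 → 8
8 → 1
1 → 6
6 → 7
7 → 12
6 → 11
11 → 14
14 → 15
15 → 5
6 → 13
10 → 2
2 → 4

10, 0, 3, 9, 8, 1, 6, 7, 12, 11, 14, 15, 5, 13, 2, 4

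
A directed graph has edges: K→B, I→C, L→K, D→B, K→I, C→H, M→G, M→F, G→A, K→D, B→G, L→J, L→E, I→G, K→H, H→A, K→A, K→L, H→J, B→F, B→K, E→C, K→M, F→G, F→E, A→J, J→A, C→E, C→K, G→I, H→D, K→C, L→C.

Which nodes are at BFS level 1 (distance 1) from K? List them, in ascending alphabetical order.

Level 0: K
Level 1: A, B, C, D, H, I, L, M
Level 2: E, F, G, J

A, B, C, D, H, I, L, M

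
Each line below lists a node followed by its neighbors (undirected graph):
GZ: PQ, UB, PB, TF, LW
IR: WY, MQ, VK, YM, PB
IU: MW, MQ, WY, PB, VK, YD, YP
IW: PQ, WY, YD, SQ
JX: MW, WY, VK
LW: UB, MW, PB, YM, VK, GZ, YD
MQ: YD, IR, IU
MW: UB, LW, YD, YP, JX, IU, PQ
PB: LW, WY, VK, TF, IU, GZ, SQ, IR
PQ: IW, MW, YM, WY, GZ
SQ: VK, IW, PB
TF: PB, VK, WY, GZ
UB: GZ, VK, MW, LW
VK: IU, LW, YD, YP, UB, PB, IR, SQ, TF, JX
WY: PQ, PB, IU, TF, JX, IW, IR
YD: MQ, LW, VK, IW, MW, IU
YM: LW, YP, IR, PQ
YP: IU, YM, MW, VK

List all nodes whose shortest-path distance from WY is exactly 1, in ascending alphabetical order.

Level 0: WY
Level 1: IR, IU, IW, JX, PB, PQ, TF
Level 2: GZ, LW, MQ, MW, SQ, VK, YD, YM, YP
Level 3: UB

IR, IU, IW, JX, PB, PQ, TF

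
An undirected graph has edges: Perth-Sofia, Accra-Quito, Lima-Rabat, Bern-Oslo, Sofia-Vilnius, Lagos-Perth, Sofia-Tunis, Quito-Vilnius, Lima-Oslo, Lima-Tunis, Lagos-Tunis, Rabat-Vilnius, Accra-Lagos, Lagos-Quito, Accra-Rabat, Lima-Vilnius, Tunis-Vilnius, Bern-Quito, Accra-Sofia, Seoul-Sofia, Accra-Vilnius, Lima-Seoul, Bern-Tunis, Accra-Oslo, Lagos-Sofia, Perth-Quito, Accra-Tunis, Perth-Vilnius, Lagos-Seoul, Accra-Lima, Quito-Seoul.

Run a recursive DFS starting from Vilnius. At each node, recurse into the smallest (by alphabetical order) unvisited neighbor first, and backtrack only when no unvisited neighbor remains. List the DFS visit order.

Vilnius Accra Lagos Perth Quito Bern Oslo Lima Rabat Seoul Sofia Tunis

Visit Vilnius
Vilnius → Accra
Accra → Lagos
Lagos → Perth
Perth → Quito
Quito → Bern
Bern → Oslo
Oslo → Lima
Lima → Rabat
Lima → Seoul
Seoul → Sofia
Sofia → Tunis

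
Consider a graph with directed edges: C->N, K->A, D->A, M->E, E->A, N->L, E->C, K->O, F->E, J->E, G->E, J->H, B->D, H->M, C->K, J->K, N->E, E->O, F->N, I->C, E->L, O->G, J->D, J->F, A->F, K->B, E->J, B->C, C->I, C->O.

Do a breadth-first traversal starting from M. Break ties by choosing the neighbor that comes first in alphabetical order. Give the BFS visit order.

M -> E -> A -> C -> J -> L -> O -> F -> I -> K -> N -> D -> H -> G -> B

Visit M; enqueue E → queue [E]
Visit E; enqueue A, C, J, L, O → queue [A, C, J, L, O]
Visit A; enqueue F → queue [C, J, L, O, F]
Visit C; enqueue I, K, N → queue [J, L, O, F, I, K, N]
Visit J; enqueue D, H → queue [L, O, F, I, K, N, D, H]
Visit L → queue [O, F, I, K, N, D, H]
Visit O; enqueue G → queue [F, I, K, N, D, H, G]
Visit F → queue [I, K, N, D, H, G]
Visit I → queue [K, N, D, H, G]
Visit K; enqueue B → queue [N, D, H, G, B]
Visit N → queue [D, H, G, B]
Visit D → queue [H, G, B]
Visit H → queue [G, B]
Visit G → queue [B]
Visit B → queue []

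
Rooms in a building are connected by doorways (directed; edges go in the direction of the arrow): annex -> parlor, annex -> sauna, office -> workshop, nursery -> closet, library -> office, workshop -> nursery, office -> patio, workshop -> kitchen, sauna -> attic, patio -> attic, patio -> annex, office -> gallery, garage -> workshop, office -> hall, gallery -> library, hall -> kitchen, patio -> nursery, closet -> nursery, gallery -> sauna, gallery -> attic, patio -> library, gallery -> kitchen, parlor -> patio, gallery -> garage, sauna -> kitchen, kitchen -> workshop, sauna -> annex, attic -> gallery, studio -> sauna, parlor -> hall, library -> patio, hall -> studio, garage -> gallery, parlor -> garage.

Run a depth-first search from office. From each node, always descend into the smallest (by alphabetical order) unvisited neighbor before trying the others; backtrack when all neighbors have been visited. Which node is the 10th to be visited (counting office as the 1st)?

Visit office
office → gallery
gallery → attic
gallery → garage
garage → workshop
workshop → kitchen
workshop → nursery
nursery → closet
gallery → library
library → patio
patio → annex
annex → parlor
parlor → hall
hall → studio
studio → sauna

Visit order: office, gallery, attic, garage, workshop, kitchen, nursery, closet, library, patio, annex, parlor, hall, studio, sauna

patio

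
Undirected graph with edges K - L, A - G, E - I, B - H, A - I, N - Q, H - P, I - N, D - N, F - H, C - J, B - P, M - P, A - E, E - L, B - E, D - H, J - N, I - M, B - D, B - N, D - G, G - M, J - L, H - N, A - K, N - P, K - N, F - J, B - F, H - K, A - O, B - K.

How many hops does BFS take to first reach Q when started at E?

Level 0: E
Level 1: A, B, I, L
Level 2: D, F, G, H, J, K, M, N, O, P
Level 3: C, Q
Q first appears at level 3.

3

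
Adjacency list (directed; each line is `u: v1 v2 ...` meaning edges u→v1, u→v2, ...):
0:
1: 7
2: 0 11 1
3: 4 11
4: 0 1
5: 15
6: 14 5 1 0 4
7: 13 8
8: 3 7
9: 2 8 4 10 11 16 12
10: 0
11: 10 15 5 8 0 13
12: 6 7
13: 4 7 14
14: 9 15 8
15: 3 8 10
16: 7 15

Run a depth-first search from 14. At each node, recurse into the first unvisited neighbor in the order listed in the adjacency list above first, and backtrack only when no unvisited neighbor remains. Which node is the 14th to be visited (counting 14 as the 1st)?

Visit 14
14 → 9
9 → 2
2 → 0
2 → 11
11 → 10
11 → 15
15 → 3
3 → 4
4 → 1
1 → 7
7 → 13
7 → 8
11 → 5
9 → 16
9 → 12
12 → 6

Visit order: 14, 9, 2, 0, 11, 10, 15, 3, 4, 1, 7, 13, 8, 5, 16, 12, 6

5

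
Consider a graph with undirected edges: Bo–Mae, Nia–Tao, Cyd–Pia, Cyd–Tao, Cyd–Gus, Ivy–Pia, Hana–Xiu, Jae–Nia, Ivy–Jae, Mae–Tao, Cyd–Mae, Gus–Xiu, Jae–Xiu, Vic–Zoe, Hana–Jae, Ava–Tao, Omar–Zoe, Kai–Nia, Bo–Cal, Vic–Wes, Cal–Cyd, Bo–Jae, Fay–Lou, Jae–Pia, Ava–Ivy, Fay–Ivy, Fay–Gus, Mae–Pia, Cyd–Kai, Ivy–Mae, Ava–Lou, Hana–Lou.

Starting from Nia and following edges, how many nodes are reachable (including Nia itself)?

16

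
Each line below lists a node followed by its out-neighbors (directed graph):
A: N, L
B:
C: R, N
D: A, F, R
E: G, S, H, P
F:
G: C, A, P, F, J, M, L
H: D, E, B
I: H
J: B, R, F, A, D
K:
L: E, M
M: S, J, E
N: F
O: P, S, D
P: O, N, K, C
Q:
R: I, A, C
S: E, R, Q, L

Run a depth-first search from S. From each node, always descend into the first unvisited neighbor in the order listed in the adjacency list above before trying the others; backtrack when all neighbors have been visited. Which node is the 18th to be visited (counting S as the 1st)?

K

Visit S
S → E
E → G
G → C
C → R
R → I
I → H
H → D
D → A
A → N
N → F
A → L
L → M
M → J
J → B
G → P
P → O
P → K
S → Q

Visit order: S, E, G, C, R, I, H, D, A, N, F, L, M, J, B, P, O, K, Q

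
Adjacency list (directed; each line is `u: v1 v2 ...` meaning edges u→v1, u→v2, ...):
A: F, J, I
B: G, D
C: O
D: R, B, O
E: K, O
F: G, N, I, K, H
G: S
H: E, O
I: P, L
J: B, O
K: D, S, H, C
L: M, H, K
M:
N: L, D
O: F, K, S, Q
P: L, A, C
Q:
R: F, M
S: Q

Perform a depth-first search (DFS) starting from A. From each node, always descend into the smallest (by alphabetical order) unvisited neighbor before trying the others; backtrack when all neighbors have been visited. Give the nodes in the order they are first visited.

A F G S Q H E K C O D B R M I L P N J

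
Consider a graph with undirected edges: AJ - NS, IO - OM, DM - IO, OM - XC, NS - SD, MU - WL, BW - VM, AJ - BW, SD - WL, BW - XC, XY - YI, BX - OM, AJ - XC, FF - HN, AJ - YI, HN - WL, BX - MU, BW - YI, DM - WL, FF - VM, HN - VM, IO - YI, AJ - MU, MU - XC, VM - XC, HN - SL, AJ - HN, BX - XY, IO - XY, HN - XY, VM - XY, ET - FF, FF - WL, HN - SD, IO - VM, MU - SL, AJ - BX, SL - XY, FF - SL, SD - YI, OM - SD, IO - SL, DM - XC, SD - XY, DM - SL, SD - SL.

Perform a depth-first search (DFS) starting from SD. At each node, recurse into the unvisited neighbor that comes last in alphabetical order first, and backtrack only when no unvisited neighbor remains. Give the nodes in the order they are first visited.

SD, YI, XY, VM, XC, OM, IO, SL, MU, WL, HN, FF, ET, AJ, NS, BX, BW, DM

Visit SD
SD → YI
YI → XY
XY → VM
VM → XC
XC → OM
OM → IO
IO → SL
SL → MU
MU → WL
WL → HN
HN → FF
FF → ET
HN → AJ
AJ → NS
AJ → BX
AJ → BW
WL → DM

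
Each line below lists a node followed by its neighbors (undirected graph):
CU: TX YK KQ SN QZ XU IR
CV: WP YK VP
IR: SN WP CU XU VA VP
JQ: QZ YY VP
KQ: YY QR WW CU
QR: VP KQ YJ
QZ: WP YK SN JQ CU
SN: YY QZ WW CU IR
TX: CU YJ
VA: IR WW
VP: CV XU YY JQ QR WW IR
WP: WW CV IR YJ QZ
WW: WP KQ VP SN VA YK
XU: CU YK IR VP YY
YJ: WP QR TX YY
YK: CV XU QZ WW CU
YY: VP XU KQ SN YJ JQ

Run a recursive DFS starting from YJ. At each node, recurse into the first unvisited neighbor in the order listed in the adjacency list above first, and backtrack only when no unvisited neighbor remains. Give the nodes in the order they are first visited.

Visit YJ
YJ → WP
WP → WW
WW → KQ
KQ → YY
YY → VP
VP → CV
CV → YK
YK → XU
XU → CU
CU → TX
CU → SN
SN → QZ
QZ → JQ
SN → IR
IR → VA
VP → QR

YJ → WP → WW → KQ → YY → VP → CV → YK → XU → CU → TX → SN → QZ → JQ → IR → VA → QR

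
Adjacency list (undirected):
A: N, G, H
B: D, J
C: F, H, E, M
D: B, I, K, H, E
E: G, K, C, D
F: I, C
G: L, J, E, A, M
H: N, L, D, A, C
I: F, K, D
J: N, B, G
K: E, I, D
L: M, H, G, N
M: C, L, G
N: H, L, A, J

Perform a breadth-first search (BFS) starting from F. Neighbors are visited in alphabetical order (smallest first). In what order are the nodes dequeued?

Visit F; enqueue C, I → queue [C, I]
Visit C; enqueue E, H, M → queue [I, E, H, M]
Visit I; enqueue D, K → queue [E, H, M, D, K]
Visit E; enqueue G → queue [H, M, D, K, G]
Visit H; enqueue A, L, N → queue [M, D, K, G, A, L, N]
Visit M → queue [D, K, G, A, L, N]
Visit D; enqueue B → queue [K, G, A, L, N, B]
Visit K → queue [G, A, L, N, B]
Visit G; enqueue J → queue [A, L, N, B, J]
Visit A → queue [L, N, B, J]
Visit L → queue [N, B, J]
Visit N → queue [B, J]
Visit B → queue [J]
Visit J → queue []

F C I E H M D K G A L N B J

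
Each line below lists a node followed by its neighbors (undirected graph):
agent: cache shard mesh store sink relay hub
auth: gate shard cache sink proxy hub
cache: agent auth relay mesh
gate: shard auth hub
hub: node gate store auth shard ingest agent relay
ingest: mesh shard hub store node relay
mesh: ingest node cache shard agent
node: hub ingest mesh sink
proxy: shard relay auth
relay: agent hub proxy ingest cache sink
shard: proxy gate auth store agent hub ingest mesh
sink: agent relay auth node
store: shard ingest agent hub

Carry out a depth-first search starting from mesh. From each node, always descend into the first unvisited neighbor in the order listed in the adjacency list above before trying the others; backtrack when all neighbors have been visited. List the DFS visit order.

mesh → ingest → shard → proxy → relay → agent → cache → auth → gate → hub → node → sink → store

Visit mesh
mesh → ingest
ingest → shard
shard → proxy
proxy → relay
relay → agent
agent → cache
cache → auth
auth → gate
gate → hub
hub → node
node → sink
hub → store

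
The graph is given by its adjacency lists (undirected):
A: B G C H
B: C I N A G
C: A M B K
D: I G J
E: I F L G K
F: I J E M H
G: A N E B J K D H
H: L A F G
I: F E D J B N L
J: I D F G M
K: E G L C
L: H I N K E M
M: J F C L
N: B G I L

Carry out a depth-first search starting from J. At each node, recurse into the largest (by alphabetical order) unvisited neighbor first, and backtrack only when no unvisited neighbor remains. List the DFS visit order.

Visit J
J → M
M → L
L → N
N → I
I → F
F → H
H → G
G → K
K → E
K → C
C → B
B → A
G → D

J -> M -> L -> N -> I -> F -> H -> G -> K -> E -> C -> B -> A -> D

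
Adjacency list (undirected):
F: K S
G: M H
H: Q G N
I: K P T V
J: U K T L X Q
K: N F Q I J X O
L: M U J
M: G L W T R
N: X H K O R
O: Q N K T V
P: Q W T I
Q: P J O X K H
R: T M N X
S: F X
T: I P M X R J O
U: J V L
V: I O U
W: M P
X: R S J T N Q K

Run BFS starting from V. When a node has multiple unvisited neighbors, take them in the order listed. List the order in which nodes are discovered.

V, I, O, U, K, P, T, Q, N, J, L, F, X, W, M, R, H, S, G

Visit V; enqueue I, O, U → queue [I, O, U]
Visit I; enqueue K, P, T → queue [O, U, K, P, T]
Visit O; enqueue Q, N → queue [U, K, P, T, Q, N]
Visit U; enqueue J, L → queue [K, P, T, Q, N, J, L]
Visit K; enqueue F, X → queue [P, T, Q, N, J, L, F, X]
Visit P; enqueue W → queue [T, Q, N, J, L, F, X, W]
Visit T; enqueue M, R → queue [Q, N, J, L, F, X, W, M, R]
Visit Q; enqueue H → queue [N, J, L, F, X, W, M, R, H]
Visit N → queue [J, L, F, X, W, M, R, H]
Visit J → queue [L, F, X, W, M, R, H]
Visit L → queue [F, X, W, M, R, H]
Visit F; enqueue S → queue [X, W, M, R, H, S]
Visit X → queue [W, M, R, H, S]
Visit W → queue [M, R, H, S]
Visit M; enqueue G → queue [R, H, S, G]
Visit R → queue [H, S, G]
Visit H → queue [S, G]
Visit S → queue [G]
Visit G → queue []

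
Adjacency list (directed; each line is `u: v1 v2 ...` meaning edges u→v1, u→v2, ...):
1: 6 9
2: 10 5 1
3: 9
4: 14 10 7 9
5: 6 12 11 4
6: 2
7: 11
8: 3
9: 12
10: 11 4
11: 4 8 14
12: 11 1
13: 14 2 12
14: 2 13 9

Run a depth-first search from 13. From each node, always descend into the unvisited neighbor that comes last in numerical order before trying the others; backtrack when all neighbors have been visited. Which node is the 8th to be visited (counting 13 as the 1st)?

Visit 13
13 → 14
14 → 9
9 → 12
12 → 11
11 → 8
8 → 3
11 → 4
4 → 10
4 → 7
12 → 1
1 → 6
6 → 2
2 → 5

Visit order: 13, 14, 9, 12, 11, 8, 3, 4, 10, 7, 1, 6, 2, 5

4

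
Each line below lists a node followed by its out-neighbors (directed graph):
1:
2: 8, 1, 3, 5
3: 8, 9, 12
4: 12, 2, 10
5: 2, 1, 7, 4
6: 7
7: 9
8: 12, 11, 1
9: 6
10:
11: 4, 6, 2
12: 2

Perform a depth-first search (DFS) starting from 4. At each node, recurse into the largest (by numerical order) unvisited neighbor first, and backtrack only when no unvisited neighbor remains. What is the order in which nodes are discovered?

Visit 4
4 → 12
12 → 2
2 → 8
8 → 11
11 → 6
6 → 7
7 → 9
8 → 1
2 → 5
2 → 3
4 → 10

4 → 12 → 2 → 8 → 11 → 6 → 7 → 9 → 1 → 5 → 3 → 10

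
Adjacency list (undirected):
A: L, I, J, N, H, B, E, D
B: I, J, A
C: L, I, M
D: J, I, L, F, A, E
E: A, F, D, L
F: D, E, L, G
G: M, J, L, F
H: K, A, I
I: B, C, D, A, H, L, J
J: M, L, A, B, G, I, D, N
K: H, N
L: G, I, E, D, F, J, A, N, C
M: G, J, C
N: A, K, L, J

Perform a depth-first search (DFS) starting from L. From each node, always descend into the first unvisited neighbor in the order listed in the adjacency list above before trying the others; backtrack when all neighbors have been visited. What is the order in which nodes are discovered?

Visit L
L → G
G → M
M → J
J → A
A → I
I → B
I → C
I → D
D → F
F → E
I → H
H → K
K → N

L, G, M, J, A, I, B, C, D, F, E, H, K, N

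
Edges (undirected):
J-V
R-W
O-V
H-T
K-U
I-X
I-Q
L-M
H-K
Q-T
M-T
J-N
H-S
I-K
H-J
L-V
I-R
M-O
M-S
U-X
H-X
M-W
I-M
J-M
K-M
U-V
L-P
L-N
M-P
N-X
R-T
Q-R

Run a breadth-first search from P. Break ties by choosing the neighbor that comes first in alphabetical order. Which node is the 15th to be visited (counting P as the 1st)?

Q

Visit P; enqueue L, M → queue [L, M]
Visit L; enqueue N, V → queue [M, N, V]
Visit M; enqueue I, J, K, O, S, T, W → queue [N, V, I, J, K, O, S, T, W]
Visit N; enqueue X → queue [V, I, J, K, O, S, T, W, X]
Visit V; enqueue U → queue [I, J, K, O, S, T, W, X, U]
Visit I; enqueue Q, R → queue [J, K, O, S, T, W, X, U, Q, R]
Visit J; enqueue H → queue [K, O, S, T, W, X, U, Q, R, H]
Visit K → queue [O, S, T, W, X, U, Q, R, H]
Visit O → queue [S, T, W, X, U, Q, R, H]
Visit S → queue [T, W, X, U, Q, R, H]
Visit T → queue [W, X, U, Q, R, H]
Visit W → queue [X, U, Q, R, H]
Visit X → queue [U, Q, R, H]
Visit U → queue [Q, R, H]
Visit Q → queue [R, H]
Visit R → queue [H]
Visit H → queue []

Visit order: P, L, M, N, V, I, J, K, O, S, T, W, X, U, Q, R, H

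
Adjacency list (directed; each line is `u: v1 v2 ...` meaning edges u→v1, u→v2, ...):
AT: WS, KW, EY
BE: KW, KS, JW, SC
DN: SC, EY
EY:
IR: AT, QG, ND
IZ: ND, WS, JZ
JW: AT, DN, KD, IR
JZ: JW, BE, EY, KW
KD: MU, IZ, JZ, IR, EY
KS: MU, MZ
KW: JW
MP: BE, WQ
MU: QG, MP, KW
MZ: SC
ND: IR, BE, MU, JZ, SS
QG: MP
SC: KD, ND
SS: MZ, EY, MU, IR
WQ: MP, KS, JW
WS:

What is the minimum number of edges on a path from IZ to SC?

3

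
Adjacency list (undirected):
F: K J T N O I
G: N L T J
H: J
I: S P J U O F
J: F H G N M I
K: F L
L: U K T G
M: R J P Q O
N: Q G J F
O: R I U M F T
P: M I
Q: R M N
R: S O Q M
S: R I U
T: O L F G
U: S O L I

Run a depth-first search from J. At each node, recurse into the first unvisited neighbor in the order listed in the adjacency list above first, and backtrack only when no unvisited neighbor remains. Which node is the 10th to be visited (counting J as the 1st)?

P

Visit J
J → F
F → K
K → L
L → U
U → S
S → R
R → O
O → I
I → P
P → M
M → Q
Q → N
N → G
G → T
J → H

Visit order: J, F, K, L, U, S, R, O, I, P, M, Q, N, G, T, H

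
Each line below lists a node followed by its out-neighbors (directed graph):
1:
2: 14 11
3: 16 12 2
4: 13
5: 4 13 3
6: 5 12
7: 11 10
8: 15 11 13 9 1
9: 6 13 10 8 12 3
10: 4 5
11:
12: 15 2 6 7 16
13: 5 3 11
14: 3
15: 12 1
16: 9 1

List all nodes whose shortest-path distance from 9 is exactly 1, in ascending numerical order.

3, 6, 8, 10, 12, 13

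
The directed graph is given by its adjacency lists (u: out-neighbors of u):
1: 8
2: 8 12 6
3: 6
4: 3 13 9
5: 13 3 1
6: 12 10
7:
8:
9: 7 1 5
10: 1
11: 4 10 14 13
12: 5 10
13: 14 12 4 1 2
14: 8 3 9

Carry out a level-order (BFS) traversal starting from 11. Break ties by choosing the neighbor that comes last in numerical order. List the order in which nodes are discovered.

Visit 11; enqueue 14, 13, 10, 4 → queue [14, 13, 10, 4]
Visit 14; enqueue 9, 8, 3 → queue [13, 10, 4, 9, 8, 3]
Visit 13; enqueue 12, 2, 1 → queue [10, 4, 9, 8, 3, 12, 2, 1]
Visit 10 → queue [4, 9, 8, 3, 12, 2, 1]
Visit 4 → queue [9, 8, 3, 12, 2, 1]
Visit 9; enqueue 7, 5 → queue [8, 3, 12, 2, 1, 7, 5]
Visit 8 → queue [3, 12, 2, 1, 7, 5]
Visit 3; enqueue 6 → queue [12, 2, 1, 7, 5, 6]
Visit 12 → queue [2, 1, 7, 5, 6]
Visit 2 → queue [1, 7, 5, 6]
Visit 1 → queue [7, 5, 6]
Visit 7 → queue [5, 6]
Visit 5 → queue [6]
Visit 6 → queue []

11 → 14 → 13 → 10 → 4 → 9 → 8 → 3 → 12 → 2 → 1 → 7 → 5 → 6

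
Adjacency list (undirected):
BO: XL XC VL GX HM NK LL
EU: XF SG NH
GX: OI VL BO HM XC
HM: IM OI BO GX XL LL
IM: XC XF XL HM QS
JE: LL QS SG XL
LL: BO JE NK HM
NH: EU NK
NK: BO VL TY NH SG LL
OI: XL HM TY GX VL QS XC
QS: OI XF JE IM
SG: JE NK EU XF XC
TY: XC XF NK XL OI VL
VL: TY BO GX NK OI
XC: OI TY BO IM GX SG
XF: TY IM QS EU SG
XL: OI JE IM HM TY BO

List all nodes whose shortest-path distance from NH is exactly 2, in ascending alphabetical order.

BO, LL, SG, TY, VL, XF

Level 0: NH
Level 1: EU, NK
Level 2: BO, LL, SG, TY, VL, XF
Level 3: GX, HM, IM, JE, OI, QS, XC, XL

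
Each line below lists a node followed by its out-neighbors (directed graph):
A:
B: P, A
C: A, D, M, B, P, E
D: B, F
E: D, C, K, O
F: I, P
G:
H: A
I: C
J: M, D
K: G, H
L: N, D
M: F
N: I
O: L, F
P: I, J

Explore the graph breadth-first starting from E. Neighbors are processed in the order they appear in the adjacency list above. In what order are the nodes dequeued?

Visit E; enqueue D, C, K, O → queue [D, C, K, O]
Visit D; enqueue B, F → queue [C, K, O, B, F]
Visit C; enqueue A, M, P → queue [K, O, B, F, A, M, P]
Visit K; enqueue G, H → queue [O, B, F, A, M, P, G, H]
Visit O; enqueue L → queue [B, F, A, M, P, G, H, L]
Visit B → queue [F, A, M, P, G, H, L]
Visit F; enqueue I → queue [A, M, P, G, H, L, I]
Visit A → queue [M, P, G, H, L, I]
Visit M → queue [P, G, H, L, I]
Visit P; enqueue J → queue [G, H, L, I, J]
Visit G → queue [H, L, I, J]
Visit H → queue [L, I, J]
Visit L; enqueue N → queue [I, J, N]
Visit I → queue [J, N]
Visit J → queue [N]
Visit N → queue []

E D C K O B F A M P G H L I J N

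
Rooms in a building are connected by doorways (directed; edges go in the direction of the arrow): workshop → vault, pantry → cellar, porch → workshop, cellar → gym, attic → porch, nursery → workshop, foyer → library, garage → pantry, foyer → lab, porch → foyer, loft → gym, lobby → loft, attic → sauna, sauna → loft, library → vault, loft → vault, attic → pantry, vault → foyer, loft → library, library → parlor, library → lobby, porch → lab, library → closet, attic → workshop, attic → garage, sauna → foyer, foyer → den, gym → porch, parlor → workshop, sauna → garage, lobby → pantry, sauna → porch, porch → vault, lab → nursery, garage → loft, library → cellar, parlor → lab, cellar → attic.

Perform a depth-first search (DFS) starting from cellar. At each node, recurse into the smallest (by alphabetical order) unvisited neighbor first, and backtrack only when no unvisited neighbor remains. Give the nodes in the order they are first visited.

Visit cellar
cellar → attic
attic → garage
garage → loft
loft → gym
gym → porch
porch → foyer
foyer → den
foyer → lab
lab → nursery
nursery → workshop
workshop → vault
foyer → library
library → closet
library → lobby
lobby → pantry
library → parlor
attic → sauna

cellar, attic, garage, loft, gym, porch, foyer, den, lab, nursery, workshop, vault, library, closet, lobby, pantry, parlor, sauna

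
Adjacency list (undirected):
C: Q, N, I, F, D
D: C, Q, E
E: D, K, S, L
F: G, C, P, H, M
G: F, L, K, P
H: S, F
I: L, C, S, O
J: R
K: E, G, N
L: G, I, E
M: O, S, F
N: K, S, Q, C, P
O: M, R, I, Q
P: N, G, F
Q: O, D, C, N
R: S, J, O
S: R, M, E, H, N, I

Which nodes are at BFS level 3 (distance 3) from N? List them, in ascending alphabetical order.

J, L

Level 0: N
Level 1: C, K, P, Q, S
Level 2: D, E, F, G, H, I, M, O, R
Level 3: J, L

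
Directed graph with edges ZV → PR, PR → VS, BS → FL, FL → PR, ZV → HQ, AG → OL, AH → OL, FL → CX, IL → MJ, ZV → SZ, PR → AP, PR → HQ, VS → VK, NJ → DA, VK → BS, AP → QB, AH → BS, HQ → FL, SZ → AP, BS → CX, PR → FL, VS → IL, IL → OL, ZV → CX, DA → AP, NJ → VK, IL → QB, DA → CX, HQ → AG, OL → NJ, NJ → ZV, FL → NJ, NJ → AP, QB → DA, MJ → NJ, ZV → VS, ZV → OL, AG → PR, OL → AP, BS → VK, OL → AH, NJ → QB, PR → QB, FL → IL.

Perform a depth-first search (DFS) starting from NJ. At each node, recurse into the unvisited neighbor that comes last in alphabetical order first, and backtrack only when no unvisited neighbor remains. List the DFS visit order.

Visit NJ
NJ → ZV
ZV → VS
VS → VK
VK → BS
BS → FL
FL → PR
PR → QB
QB → DA
DA → CX
DA → AP
PR → HQ
HQ → AG
AG → OL
OL → AH
FL → IL
IL → MJ
ZV → SZ

NJ -> ZV -> VS -> VK -> BS -> FL -> PR -> QB -> DA -> CX -> AP -> HQ -> AG -> OL -> AH -> IL -> MJ -> SZ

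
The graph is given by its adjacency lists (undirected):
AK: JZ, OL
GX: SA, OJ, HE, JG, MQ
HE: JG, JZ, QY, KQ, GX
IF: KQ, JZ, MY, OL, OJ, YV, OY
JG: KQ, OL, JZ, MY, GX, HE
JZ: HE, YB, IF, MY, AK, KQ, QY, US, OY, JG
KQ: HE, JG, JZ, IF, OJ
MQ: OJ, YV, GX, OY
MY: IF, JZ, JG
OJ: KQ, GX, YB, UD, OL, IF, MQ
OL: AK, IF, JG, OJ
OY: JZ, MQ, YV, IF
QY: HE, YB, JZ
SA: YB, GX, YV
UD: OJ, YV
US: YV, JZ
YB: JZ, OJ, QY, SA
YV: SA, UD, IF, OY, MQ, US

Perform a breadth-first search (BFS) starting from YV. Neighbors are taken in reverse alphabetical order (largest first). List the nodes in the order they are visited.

Visit YV; enqueue US, UD, SA, OY, MQ, IF → queue [US, UD, SA, OY, MQ, IF]
Visit US; enqueue JZ → queue [UD, SA, OY, MQ, IF, JZ]
Visit UD; enqueue OJ → queue [SA, OY, MQ, IF, JZ, OJ]
Visit SA; enqueue YB, GX → queue [OY, MQ, IF, JZ, OJ, YB, GX]
Visit OY → queue [MQ, IF, JZ, OJ, YB, GX]
Visit MQ → queue [IF, JZ, OJ, YB, GX]
Visit IF; enqueue OL, MY, KQ → queue [JZ, OJ, YB, GX, OL, MY, KQ]
Visit JZ; enqueue QY, JG, HE, AK → queue [OJ, YB, GX, OL, MY, KQ, QY, JG, HE, AK]
Visit OJ → queue [YB, GX, OL, MY, KQ, QY, JG, HE, AK]
Visit YB → queue [GX, OL, MY, KQ, QY, JG, HE, AK]
Visit GX → queue [OL, MY, KQ, QY, JG, HE, AK]
Visit OL → queue [MY, KQ, QY, JG, HE, AK]
Visit MY → queue [KQ, QY, JG, HE, AK]
Visit KQ → queue [QY, JG, HE, AK]
Visit QY → queue [JG, HE, AK]
Visit JG → queue [HE, AK]
Visit HE → queue [AK]
Visit AK → queue []

YV, US, UD, SA, OY, MQ, IF, JZ, OJ, YB, GX, OL, MY, KQ, QY, JG, HE, AK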